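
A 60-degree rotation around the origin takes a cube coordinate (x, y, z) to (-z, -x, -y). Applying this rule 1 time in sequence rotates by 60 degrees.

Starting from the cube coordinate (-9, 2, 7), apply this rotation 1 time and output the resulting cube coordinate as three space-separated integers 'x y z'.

Answer: -7 9 -2

Derivation:
Start: (-9, 2, 7)
Step 1: (-9, 2, 7) -> (-(7), -(-9), -(2)) = (-7, 9, -2)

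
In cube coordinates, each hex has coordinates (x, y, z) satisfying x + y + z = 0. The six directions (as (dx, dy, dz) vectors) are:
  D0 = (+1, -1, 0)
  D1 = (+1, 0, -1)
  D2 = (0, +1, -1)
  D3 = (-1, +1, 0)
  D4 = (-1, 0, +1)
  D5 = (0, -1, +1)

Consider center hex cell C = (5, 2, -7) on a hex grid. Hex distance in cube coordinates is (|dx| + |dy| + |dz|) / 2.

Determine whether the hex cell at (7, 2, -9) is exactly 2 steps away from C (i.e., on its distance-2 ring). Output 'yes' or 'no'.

|px - cx| = |7 - 5| = 2
|py - cy| = |2 - 2| = 0
|pz - cz| = |-9 - (-7)| = 2
distance = (2+0+2)/2 = 4/2 = 2
radius = 2; distance == radius -> yes

Answer: yes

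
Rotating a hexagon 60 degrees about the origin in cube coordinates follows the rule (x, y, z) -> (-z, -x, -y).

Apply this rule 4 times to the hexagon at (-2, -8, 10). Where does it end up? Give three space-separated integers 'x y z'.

Start: (-2, -8, 10)
Step 1: (-2, -8, 10) -> (-(10), -(-2), -(-8)) = (-10, 2, 8)
Step 2: (-10, 2, 8) -> (-(8), -(-10), -(2)) = (-8, 10, -2)
Step 3: (-8, 10, -2) -> (-(-2), -(-8), -(10)) = (2, 8, -10)
Step 4: (2, 8, -10) -> (-(-10), -(2), -(8)) = (10, -2, -8)

Answer: 10 -2 -8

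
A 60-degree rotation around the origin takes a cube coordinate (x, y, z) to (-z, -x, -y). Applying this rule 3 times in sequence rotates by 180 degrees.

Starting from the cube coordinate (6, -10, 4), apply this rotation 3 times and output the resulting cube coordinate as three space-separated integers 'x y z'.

Start: (6, -10, 4)
Step 1: (6, -10, 4) -> (-(4), -(6), -(-10)) = (-4, -6, 10)
Step 2: (-4, -6, 10) -> (-(10), -(-4), -(-6)) = (-10, 4, 6)
Step 3: (-10, 4, 6) -> (-(6), -(-10), -(4)) = (-6, 10, -4)

Answer: -6 10 -4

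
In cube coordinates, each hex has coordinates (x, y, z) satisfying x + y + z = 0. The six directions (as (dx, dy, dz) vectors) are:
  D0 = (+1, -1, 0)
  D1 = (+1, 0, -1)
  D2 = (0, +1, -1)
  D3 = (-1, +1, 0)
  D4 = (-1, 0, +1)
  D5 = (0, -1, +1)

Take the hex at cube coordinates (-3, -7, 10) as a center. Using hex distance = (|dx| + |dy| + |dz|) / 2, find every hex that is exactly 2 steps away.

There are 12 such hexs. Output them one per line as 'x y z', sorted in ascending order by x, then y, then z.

Walk ring at distance 2 from (-3, -7, 10):
Start at center + D4*2 = (-5, -7, 12)
  hex 0: (-5, -7, 12)
  hex 1: (-4, -8, 12)
  hex 2: (-3, -9, 12)
  hex 3: (-2, -9, 11)
  hex 4: (-1, -9, 10)
  hex 5: (-1, -8, 9)
  hex 6: (-1, -7, 8)
  hex 7: (-2, -6, 8)
  hex 8: (-3, -5, 8)
  hex 9: (-4, -5, 9)
  hex 10: (-5, -5, 10)
  hex 11: (-5, -6, 11)
Sorted: 12 hexes.

Answer: -5 -7 12
-5 -6 11
-5 -5 10
-4 -8 12
-4 -5 9
-3 -9 12
-3 -5 8
-2 -9 11
-2 -6 8
-1 -9 10
-1 -8 9
-1 -7 8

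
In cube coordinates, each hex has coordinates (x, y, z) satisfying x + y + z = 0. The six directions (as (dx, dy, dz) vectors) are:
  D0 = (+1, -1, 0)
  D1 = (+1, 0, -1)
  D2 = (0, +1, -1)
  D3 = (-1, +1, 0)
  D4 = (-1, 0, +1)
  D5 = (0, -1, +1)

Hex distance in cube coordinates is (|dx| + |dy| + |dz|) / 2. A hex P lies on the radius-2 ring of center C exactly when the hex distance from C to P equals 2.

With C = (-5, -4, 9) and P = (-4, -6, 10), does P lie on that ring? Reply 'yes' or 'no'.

|px - cx| = |-4 - (-5)| = 1
|py - cy| = |-6 - (-4)| = 2
|pz - cz| = |10 - 9| = 1
distance = (1+2+1)/2 = 4/2 = 2
radius = 2; distance == radius -> yes

Answer: yes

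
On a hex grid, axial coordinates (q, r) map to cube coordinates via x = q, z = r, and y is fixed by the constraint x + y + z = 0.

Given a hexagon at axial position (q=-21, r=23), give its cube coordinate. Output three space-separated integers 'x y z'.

Answer: -21 -2 23

Derivation:
x = q = -21
z = r = 23
y = -x - z = -(-21) - (23) = -2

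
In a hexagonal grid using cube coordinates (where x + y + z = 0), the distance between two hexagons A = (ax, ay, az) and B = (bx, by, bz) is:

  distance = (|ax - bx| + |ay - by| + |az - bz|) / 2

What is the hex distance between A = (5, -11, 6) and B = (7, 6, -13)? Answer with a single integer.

|ax - bx| = |5 - 7| = 2
|ay - by| = |-11 - 6| = 17
|az - bz| = |6 - (-13)| = 19
distance = (2 + 17 + 19) / 2 = 38 / 2 = 19

Answer: 19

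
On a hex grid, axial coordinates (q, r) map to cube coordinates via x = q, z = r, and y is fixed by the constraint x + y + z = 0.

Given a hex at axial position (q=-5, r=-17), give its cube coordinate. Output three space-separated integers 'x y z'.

Answer: -5 22 -17

Derivation:
x = q = -5
z = r = -17
y = -x - z = -(-5) - (-17) = 22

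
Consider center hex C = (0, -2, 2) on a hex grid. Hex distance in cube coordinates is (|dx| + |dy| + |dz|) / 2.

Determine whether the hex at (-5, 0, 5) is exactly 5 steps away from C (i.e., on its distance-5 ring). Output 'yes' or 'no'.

Answer: yes

Derivation:
|px - cx| = |-5 - 0| = 5
|py - cy| = |0 - (-2)| = 2
|pz - cz| = |5 - 2| = 3
distance = (5+2+3)/2 = 10/2 = 5
radius = 5; distance == radius -> yes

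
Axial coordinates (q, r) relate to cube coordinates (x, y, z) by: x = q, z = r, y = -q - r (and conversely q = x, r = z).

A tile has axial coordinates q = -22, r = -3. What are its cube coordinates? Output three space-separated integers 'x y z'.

x = q = -22
z = r = -3
y = -x - z = -(-22) - (-3) = 25

Answer: -22 25 -3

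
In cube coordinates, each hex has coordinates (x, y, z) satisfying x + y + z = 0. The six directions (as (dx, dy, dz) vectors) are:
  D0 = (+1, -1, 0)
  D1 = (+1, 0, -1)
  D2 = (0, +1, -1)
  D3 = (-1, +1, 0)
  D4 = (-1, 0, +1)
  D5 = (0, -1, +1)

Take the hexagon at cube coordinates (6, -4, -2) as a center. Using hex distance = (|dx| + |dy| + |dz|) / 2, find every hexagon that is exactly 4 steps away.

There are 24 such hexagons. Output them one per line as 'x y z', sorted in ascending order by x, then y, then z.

Answer: 2 -4 2
2 -3 1
2 -2 0
2 -1 -1
2 0 -2
3 -5 2
3 0 -3
4 -6 2
4 0 -4
5 -7 2
5 0 -5
6 -8 2
6 0 -6
7 -8 1
7 -1 -6
8 -8 0
8 -2 -6
9 -8 -1
9 -3 -6
10 -8 -2
10 -7 -3
10 -6 -4
10 -5 -5
10 -4 -6

Derivation:
Walk ring at distance 4 from (6, -4, -2):
Start at center + D4*4 = (2, -4, 2)
  hex 0: (2, -4, 2)
  hex 1: (3, -5, 2)
  hex 2: (4, -6, 2)
  hex 3: (5, -7, 2)
  hex 4: (6, -8, 2)
  hex 5: (7, -8, 1)
  hex 6: (8, -8, 0)
  hex 7: (9, -8, -1)
  hex 8: (10, -8, -2)
  hex 9: (10, -7, -3)
  hex 10: (10, -6, -4)
  hex 11: (10, -5, -5)
  hex 12: (10, -4, -6)
  hex 13: (9, -3, -6)
  hex 14: (8, -2, -6)
  hex 15: (7, -1, -6)
  hex 16: (6, 0, -6)
  hex 17: (5, 0, -5)
  hex 18: (4, 0, -4)
  hex 19: (3, 0, -3)
  hex 20: (2, 0, -2)
  hex 21: (2, -1, -1)
  hex 22: (2, -2, 0)
  hex 23: (2, -3, 1)
Sorted: 24 hexes.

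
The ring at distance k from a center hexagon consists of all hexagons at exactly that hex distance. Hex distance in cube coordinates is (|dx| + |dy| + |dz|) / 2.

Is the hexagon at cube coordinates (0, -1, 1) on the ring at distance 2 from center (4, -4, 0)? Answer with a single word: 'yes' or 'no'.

Answer: no

Derivation:
|px - cx| = |0 - 4| = 4
|py - cy| = |-1 - (-4)| = 3
|pz - cz| = |1 - 0| = 1
distance = (4+3+1)/2 = 8/2 = 4
radius = 2; distance != radius -> no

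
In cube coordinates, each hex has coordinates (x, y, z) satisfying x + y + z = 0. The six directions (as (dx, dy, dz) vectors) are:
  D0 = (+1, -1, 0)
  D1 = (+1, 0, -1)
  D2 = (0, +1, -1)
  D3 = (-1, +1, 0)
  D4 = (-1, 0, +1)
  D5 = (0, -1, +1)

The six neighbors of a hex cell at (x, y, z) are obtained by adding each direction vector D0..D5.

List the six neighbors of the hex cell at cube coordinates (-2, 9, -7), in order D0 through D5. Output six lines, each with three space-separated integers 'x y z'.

Answer: -1 8 -7
-1 9 -8
-2 10 -8
-3 10 -7
-3 9 -6
-2 8 -6

Derivation:
Center: (-2, 9, -7). Add each direction:
  D0: (-2, 9, -7) + (1, -1, 0) = (-1, 8, -7)
  D1: (-2, 9, -7) + (1, 0, -1) = (-1, 9, -8)
  D2: (-2, 9, -7) + (0, 1, -1) = (-2, 10, -8)
  D3: (-2, 9, -7) + (-1, 1, 0) = (-3, 10, -7)
  D4: (-2, 9, -7) + (-1, 0, 1) = (-3, 9, -6)
  D5: (-2, 9, -7) + (0, -1, 1) = (-2, 8, -6)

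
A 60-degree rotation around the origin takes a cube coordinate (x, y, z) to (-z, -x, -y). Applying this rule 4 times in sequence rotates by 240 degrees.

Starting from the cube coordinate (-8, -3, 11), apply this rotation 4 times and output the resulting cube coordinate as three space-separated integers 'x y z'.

Answer: 11 -8 -3

Derivation:
Start: (-8, -3, 11)
Step 1: (-8, -3, 11) -> (-(11), -(-8), -(-3)) = (-11, 8, 3)
Step 2: (-11, 8, 3) -> (-(3), -(-11), -(8)) = (-3, 11, -8)
Step 3: (-3, 11, -8) -> (-(-8), -(-3), -(11)) = (8, 3, -11)
Step 4: (8, 3, -11) -> (-(-11), -(8), -(3)) = (11, -8, -3)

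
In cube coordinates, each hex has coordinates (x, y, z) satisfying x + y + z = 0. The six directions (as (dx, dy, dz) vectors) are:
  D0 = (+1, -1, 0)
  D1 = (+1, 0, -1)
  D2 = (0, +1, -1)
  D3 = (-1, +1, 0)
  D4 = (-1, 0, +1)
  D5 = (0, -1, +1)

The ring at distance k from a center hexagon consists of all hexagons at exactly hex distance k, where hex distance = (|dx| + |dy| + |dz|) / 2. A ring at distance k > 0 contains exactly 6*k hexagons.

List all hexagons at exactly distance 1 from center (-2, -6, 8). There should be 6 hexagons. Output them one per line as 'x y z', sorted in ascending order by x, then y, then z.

Answer: -3 -6 9
-3 -5 8
-2 -7 9
-2 -5 7
-1 -7 8
-1 -6 7

Derivation:
Walk ring at distance 1 from (-2, -6, 8):
Start at center + D4*1 = (-3, -6, 9)
  hex 0: (-3, -6, 9)
  hex 1: (-2, -7, 9)
  hex 2: (-1, -7, 8)
  hex 3: (-1, -6, 7)
  hex 4: (-2, -5, 7)
  hex 5: (-3, -5, 8)
Sorted: 6 hexes.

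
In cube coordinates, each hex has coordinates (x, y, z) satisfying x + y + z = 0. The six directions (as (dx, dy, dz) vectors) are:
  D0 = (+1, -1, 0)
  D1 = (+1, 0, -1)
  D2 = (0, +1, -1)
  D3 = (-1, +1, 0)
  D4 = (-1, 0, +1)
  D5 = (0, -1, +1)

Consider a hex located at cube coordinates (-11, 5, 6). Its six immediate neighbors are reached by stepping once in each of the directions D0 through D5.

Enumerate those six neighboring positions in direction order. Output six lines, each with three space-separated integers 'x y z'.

Answer: -10 4 6
-10 5 5
-11 6 5
-12 6 6
-12 5 7
-11 4 7

Derivation:
Center: (-11, 5, 6). Add each direction:
  D0: (-11, 5, 6) + (1, -1, 0) = (-10, 4, 6)
  D1: (-11, 5, 6) + (1, 0, -1) = (-10, 5, 5)
  D2: (-11, 5, 6) + (0, 1, -1) = (-11, 6, 5)
  D3: (-11, 5, 6) + (-1, 1, 0) = (-12, 6, 6)
  D4: (-11, 5, 6) + (-1, 0, 1) = (-12, 5, 7)
  D5: (-11, 5, 6) + (0, -1, 1) = (-11, 4, 7)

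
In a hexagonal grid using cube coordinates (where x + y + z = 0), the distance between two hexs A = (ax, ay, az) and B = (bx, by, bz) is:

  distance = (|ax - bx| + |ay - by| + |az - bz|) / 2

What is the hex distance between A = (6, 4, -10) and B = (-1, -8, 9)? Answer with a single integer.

Answer: 19

Derivation:
|ax - bx| = |6 - (-1)| = 7
|ay - by| = |4 - (-8)| = 12
|az - bz| = |-10 - 9| = 19
distance = (7 + 12 + 19) / 2 = 38 / 2 = 19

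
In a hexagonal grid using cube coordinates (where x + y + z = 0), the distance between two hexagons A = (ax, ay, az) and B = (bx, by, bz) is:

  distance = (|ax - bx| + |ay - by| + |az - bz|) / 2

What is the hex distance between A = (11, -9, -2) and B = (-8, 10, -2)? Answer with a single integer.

|ax - bx| = |11 - (-8)| = 19
|ay - by| = |-9 - 10| = 19
|az - bz| = |-2 - (-2)| = 0
distance = (19 + 19 + 0) / 2 = 38 / 2 = 19

Answer: 19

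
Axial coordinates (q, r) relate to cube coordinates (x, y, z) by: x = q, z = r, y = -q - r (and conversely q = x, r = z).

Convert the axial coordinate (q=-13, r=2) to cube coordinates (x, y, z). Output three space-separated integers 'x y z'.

x = q = -13
z = r = 2
y = -x - z = -(-13) - (2) = 11

Answer: -13 11 2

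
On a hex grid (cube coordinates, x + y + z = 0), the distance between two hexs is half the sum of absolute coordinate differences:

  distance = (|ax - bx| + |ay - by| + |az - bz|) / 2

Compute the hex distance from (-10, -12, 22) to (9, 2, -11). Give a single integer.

Answer: 33

Derivation:
|ax - bx| = |-10 - 9| = 19
|ay - by| = |-12 - 2| = 14
|az - bz| = |22 - (-11)| = 33
distance = (19 + 14 + 33) / 2 = 66 / 2 = 33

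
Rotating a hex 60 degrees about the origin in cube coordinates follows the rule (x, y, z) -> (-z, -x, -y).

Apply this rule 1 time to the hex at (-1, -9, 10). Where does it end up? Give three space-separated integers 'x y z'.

Answer: -10 1 9

Derivation:
Start: (-1, -9, 10)
Step 1: (-1, -9, 10) -> (-(10), -(-1), -(-9)) = (-10, 1, 9)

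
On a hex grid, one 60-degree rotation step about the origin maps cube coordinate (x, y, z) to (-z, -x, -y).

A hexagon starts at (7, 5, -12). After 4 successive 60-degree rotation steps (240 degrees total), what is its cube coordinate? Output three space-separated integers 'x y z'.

Answer: -12 7 5

Derivation:
Start: (7, 5, -12)
Step 1: (7, 5, -12) -> (-(-12), -(7), -(5)) = (12, -7, -5)
Step 2: (12, -7, -5) -> (-(-5), -(12), -(-7)) = (5, -12, 7)
Step 3: (5, -12, 7) -> (-(7), -(5), -(-12)) = (-7, -5, 12)
Step 4: (-7, -5, 12) -> (-(12), -(-7), -(-5)) = (-12, 7, 5)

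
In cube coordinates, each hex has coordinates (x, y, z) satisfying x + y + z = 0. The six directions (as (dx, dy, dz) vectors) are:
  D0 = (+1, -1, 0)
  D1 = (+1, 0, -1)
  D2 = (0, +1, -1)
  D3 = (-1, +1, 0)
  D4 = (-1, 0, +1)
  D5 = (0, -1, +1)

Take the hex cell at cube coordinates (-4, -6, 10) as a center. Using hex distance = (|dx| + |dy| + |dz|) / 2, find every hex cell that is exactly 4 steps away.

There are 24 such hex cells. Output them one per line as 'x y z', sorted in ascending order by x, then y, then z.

Answer: -8 -6 14
-8 -5 13
-8 -4 12
-8 -3 11
-8 -2 10
-7 -7 14
-7 -2 9
-6 -8 14
-6 -2 8
-5 -9 14
-5 -2 7
-4 -10 14
-4 -2 6
-3 -10 13
-3 -3 6
-2 -10 12
-2 -4 6
-1 -10 11
-1 -5 6
0 -10 10
0 -9 9
0 -8 8
0 -7 7
0 -6 6

Derivation:
Walk ring at distance 4 from (-4, -6, 10):
Start at center + D4*4 = (-8, -6, 14)
  hex 0: (-8, -6, 14)
  hex 1: (-7, -7, 14)
  hex 2: (-6, -8, 14)
  hex 3: (-5, -9, 14)
  hex 4: (-4, -10, 14)
  hex 5: (-3, -10, 13)
  hex 6: (-2, -10, 12)
  hex 7: (-1, -10, 11)
  hex 8: (0, -10, 10)
  hex 9: (0, -9, 9)
  hex 10: (0, -8, 8)
  hex 11: (0, -7, 7)
  hex 12: (0, -6, 6)
  hex 13: (-1, -5, 6)
  hex 14: (-2, -4, 6)
  hex 15: (-3, -3, 6)
  hex 16: (-4, -2, 6)
  hex 17: (-5, -2, 7)
  hex 18: (-6, -2, 8)
  hex 19: (-7, -2, 9)
  hex 20: (-8, -2, 10)
  hex 21: (-8, -3, 11)
  hex 22: (-8, -4, 12)
  hex 23: (-8, -5, 13)
Sorted: 24 hexes.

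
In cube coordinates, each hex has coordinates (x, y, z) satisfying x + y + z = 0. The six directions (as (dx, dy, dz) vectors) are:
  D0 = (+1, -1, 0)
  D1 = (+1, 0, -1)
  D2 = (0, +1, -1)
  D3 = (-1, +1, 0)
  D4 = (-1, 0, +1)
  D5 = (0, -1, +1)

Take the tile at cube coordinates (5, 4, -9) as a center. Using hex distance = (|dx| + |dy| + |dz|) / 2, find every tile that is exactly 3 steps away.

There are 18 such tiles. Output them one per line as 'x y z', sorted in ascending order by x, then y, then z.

Answer: 2 4 -6
2 5 -7
2 6 -8
2 7 -9
3 3 -6
3 7 -10
4 2 -6
4 7 -11
5 1 -6
5 7 -12
6 1 -7
6 6 -12
7 1 -8
7 5 -12
8 1 -9
8 2 -10
8 3 -11
8 4 -12

Derivation:
Walk ring at distance 3 from (5, 4, -9):
Start at center + D4*3 = (2, 4, -6)
  hex 0: (2, 4, -6)
  hex 1: (3, 3, -6)
  hex 2: (4, 2, -6)
  hex 3: (5, 1, -6)
  hex 4: (6, 1, -7)
  hex 5: (7, 1, -8)
  hex 6: (8, 1, -9)
  hex 7: (8, 2, -10)
  hex 8: (8, 3, -11)
  hex 9: (8, 4, -12)
  hex 10: (7, 5, -12)
  hex 11: (6, 6, -12)
  hex 12: (5, 7, -12)
  hex 13: (4, 7, -11)
  hex 14: (3, 7, -10)
  hex 15: (2, 7, -9)
  hex 16: (2, 6, -8)
  hex 17: (2, 5, -7)
Sorted: 18 hexes.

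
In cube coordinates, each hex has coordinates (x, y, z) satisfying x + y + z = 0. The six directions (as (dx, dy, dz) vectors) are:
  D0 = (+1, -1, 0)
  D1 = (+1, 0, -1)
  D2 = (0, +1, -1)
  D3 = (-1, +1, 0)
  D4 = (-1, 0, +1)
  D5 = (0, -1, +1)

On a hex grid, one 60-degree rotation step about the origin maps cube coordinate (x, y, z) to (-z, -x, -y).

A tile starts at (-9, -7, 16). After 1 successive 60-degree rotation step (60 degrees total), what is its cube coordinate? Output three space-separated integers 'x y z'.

Answer: -16 9 7

Derivation:
Start: (-9, -7, 16)
Step 1: (-9, -7, 16) -> (-(16), -(-9), -(-7)) = (-16, 9, 7)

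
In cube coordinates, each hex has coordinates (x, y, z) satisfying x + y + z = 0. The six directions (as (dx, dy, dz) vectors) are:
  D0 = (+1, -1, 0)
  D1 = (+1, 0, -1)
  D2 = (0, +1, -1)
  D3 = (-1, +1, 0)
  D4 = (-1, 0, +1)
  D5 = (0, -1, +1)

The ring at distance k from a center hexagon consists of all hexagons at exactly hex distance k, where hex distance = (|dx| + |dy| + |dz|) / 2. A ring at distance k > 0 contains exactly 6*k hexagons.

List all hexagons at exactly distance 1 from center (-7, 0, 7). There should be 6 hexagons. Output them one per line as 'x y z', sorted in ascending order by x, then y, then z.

Answer: -8 0 8
-8 1 7
-7 -1 8
-7 1 6
-6 -1 7
-6 0 6

Derivation:
Walk ring at distance 1 from (-7, 0, 7):
Start at center + D4*1 = (-8, 0, 8)
  hex 0: (-8, 0, 8)
  hex 1: (-7, -1, 8)
  hex 2: (-6, -1, 7)
  hex 3: (-6, 0, 6)
  hex 4: (-7, 1, 6)
  hex 5: (-8, 1, 7)
Sorted: 6 hexes.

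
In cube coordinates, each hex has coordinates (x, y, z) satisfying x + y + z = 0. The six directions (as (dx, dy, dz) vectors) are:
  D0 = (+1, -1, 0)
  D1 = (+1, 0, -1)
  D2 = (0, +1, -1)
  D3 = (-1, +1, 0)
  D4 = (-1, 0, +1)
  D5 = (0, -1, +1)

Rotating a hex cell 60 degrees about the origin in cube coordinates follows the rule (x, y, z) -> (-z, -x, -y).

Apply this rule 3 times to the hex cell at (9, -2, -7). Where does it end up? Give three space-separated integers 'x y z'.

Answer: -9 2 7

Derivation:
Start: (9, -2, -7)
Step 1: (9, -2, -7) -> (-(-7), -(9), -(-2)) = (7, -9, 2)
Step 2: (7, -9, 2) -> (-(2), -(7), -(-9)) = (-2, -7, 9)
Step 3: (-2, -7, 9) -> (-(9), -(-2), -(-7)) = (-9, 2, 7)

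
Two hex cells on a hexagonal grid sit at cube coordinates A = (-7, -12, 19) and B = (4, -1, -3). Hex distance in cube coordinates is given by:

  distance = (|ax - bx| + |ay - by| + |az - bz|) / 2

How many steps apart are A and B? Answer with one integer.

Answer: 22

Derivation:
|ax - bx| = |-7 - 4| = 11
|ay - by| = |-12 - (-1)| = 11
|az - bz| = |19 - (-3)| = 22
distance = (11 + 11 + 22) / 2 = 44 / 2 = 22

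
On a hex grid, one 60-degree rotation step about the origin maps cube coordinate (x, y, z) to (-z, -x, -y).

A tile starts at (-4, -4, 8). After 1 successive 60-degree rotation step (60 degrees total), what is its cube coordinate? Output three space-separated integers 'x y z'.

Answer: -8 4 4

Derivation:
Start: (-4, -4, 8)
Step 1: (-4, -4, 8) -> (-(8), -(-4), -(-4)) = (-8, 4, 4)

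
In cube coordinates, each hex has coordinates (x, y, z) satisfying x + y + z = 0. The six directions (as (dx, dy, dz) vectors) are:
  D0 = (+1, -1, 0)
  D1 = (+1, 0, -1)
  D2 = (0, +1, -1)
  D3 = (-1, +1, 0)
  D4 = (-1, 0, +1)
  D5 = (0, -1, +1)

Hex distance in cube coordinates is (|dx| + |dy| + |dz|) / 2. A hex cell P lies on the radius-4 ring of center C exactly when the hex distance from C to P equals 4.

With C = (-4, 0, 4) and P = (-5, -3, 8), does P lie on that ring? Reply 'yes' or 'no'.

|px - cx| = |-5 - (-4)| = 1
|py - cy| = |-3 - 0| = 3
|pz - cz| = |8 - 4| = 4
distance = (1+3+4)/2 = 8/2 = 4
radius = 4; distance == radius -> yes

Answer: yes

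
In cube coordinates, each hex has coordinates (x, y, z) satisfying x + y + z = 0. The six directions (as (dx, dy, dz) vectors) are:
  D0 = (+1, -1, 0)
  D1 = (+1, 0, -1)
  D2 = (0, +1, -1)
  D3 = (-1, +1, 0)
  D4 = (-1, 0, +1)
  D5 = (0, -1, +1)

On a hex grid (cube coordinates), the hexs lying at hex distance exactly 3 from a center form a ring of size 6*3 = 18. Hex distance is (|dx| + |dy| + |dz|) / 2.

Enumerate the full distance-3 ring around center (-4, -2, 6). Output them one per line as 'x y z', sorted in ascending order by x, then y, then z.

Answer: -7 -2 9
-7 -1 8
-7 0 7
-7 1 6
-6 -3 9
-6 1 5
-5 -4 9
-5 1 4
-4 -5 9
-4 1 3
-3 -5 8
-3 0 3
-2 -5 7
-2 -1 3
-1 -5 6
-1 -4 5
-1 -3 4
-1 -2 3

Derivation:
Walk ring at distance 3 from (-4, -2, 6):
Start at center + D4*3 = (-7, -2, 9)
  hex 0: (-7, -2, 9)
  hex 1: (-6, -3, 9)
  hex 2: (-5, -4, 9)
  hex 3: (-4, -5, 9)
  hex 4: (-3, -5, 8)
  hex 5: (-2, -5, 7)
  hex 6: (-1, -5, 6)
  hex 7: (-1, -4, 5)
  hex 8: (-1, -3, 4)
  hex 9: (-1, -2, 3)
  hex 10: (-2, -1, 3)
  hex 11: (-3, 0, 3)
  hex 12: (-4, 1, 3)
  hex 13: (-5, 1, 4)
  hex 14: (-6, 1, 5)
  hex 15: (-7, 1, 6)
  hex 16: (-7, 0, 7)
  hex 17: (-7, -1, 8)
Sorted: 18 hexes.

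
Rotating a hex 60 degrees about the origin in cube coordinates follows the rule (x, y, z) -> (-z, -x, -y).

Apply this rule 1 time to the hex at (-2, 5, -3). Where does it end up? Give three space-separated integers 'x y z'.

Start: (-2, 5, -3)
Step 1: (-2, 5, -3) -> (-(-3), -(-2), -(5)) = (3, 2, -5)

Answer: 3 2 -5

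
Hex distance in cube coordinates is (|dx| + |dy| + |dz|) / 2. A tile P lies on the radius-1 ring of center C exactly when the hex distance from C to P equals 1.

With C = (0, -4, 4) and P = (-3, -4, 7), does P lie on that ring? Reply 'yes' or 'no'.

Answer: no

Derivation:
|px - cx| = |-3 - 0| = 3
|py - cy| = |-4 - (-4)| = 0
|pz - cz| = |7 - 4| = 3
distance = (3+0+3)/2 = 6/2 = 3
radius = 1; distance != radius -> no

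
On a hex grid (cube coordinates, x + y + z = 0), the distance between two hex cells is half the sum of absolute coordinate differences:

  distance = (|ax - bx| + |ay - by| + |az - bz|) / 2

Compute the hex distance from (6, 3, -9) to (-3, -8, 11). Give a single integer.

|ax - bx| = |6 - (-3)| = 9
|ay - by| = |3 - (-8)| = 11
|az - bz| = |-9 - 11| = 20
distance = (9 + 11 + 20) / 2 = 40 / 2 = 20

Answer: 20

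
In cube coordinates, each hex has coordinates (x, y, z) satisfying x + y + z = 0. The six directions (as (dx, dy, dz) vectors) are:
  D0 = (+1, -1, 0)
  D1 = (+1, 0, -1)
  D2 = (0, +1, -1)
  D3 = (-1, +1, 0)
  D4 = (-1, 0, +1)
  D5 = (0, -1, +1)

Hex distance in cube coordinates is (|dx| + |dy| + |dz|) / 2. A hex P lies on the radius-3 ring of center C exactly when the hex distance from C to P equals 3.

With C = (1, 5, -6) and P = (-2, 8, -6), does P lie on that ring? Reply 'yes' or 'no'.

|px - cx| = |-2 - 1| = 3
|py - cy| = |8 - 5| = 3
|pz - cz| = |-6 - (-6)| = 0
distance = (3+3+0)/2 = 6/2 = 3
radius = 3; distance == radius -> yes

Answer: yes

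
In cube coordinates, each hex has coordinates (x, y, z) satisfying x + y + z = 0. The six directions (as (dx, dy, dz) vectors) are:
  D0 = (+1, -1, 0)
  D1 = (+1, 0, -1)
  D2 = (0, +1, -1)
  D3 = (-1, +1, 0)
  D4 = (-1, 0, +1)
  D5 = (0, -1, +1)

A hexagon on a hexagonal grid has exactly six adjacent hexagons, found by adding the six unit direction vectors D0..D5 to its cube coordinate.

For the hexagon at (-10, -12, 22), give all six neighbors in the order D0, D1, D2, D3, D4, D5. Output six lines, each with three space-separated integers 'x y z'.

Answer: -9 -13 22
-9 -12 21
-10 -11 21
-11 -11 22
-11 -12 23
-10 -13 23

Derivation:
Center: (-10, -12, 22). Add each direction:
  D0: (-10, -12, 22) + (1, -1, 0) = (-9, -13, 22)
  D1: (-10, -12, 22) + (1, 0, -1) = (-9, -12, 21)
  D2: (-10, -12, 22) + (0, 1, -1) = (-10, -11, 21)
  D3: (-10, -12, 22) + (-1, 1, 0) = (-11, -11, 22)
  D4: (-10, -12, 22) + (-1, 0, 1) = (-11, -12, 23)
  D5: (-10, -12, 22) + (0, -1, 1) = (-10, -13, 23)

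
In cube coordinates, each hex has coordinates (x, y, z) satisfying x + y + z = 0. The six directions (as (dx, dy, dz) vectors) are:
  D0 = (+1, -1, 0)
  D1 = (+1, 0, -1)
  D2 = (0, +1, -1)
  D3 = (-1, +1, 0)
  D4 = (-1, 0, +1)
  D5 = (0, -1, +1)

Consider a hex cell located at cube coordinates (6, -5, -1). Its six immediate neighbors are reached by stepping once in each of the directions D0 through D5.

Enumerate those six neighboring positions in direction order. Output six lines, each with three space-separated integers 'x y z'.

Center: (6, -5, -1). Add each direction:
  D0: (6, -5, -1) + (1, -1, 0) = (7, -6, -1)
  D1: (6, -5, -1) + (1, 0, -1) = (7, -5, -2)
  D2: (6, -5, -1) + (0, 1, -1) = (6, -4, -2)
  D3: (6, -5, -1) + (-1, 1, 0) = (5, -4, -1)
  D4: (6, -5, -1) + (-1, 0, 1) = (5, -5, 0)
  D5: (6, -5, -1) + (0, -1, 1) = (6, -6, 0)

Answer: 7 -6 -1
7 -5 -2
6 -4 -2
5 -4 -1
5 -5 0
6 -6 0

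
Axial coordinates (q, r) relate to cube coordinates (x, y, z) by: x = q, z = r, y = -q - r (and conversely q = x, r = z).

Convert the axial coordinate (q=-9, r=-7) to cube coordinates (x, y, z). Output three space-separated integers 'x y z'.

x = q = -9
z = r = -7
y = -x - z = -(-9) - (-7) = 16

Answer: -9 16 -7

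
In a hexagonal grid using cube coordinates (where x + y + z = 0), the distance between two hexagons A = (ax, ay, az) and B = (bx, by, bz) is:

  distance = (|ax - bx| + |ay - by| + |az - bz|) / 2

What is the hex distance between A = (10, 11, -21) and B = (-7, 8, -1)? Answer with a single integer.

Answer: 20

Derivation:
|ax - bx| = |10 - (-7)| = 17
|ay - by| = |11 - 8| = 3
|az - bz| = |-21 - (-1)| = 20
distance = (17 + 3 + 20) / 2 = 40 / 2 = 20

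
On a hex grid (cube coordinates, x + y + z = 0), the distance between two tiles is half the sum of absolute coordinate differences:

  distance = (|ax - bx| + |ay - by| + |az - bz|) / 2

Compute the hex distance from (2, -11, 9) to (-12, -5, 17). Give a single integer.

Answer: 14

Derivation:
|ax - bx| = |2 - (-12)| = 14
|ay - by| = |-11 - (-5)| = 6
|az - bz| = |9 - 17| = 8
distance = (14 + 6 + 8) / 2 = 28 / 2 = 14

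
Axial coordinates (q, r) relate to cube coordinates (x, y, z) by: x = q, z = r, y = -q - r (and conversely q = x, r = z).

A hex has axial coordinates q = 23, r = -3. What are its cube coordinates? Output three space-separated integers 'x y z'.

x = q = 23
z = r = -3
y = -x - z = -(23) - (-3) = -20

Answer: 23 -20 -3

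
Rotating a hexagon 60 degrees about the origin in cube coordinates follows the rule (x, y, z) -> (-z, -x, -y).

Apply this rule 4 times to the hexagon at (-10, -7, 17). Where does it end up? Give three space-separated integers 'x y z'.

Answer: 17 -10 -7

Derivation:
Start: (-10, -7, 17)
Step 1: (-10, -7, 17) -> (-(17), -(-10), -(-7)) = (-17, 10, 7)
Step 2: (-17, 10, 7) -> (-(7), -(-17), -(10)) = (-7, 17, -10)
Step 3: (-7, 17, -10) -> (-(-10), -(-7), -(17)) = (10, 7, -17)
Step 4: (10, 7, -17) -> (-(-17), -(10), -(7)) = (17, -10, -7)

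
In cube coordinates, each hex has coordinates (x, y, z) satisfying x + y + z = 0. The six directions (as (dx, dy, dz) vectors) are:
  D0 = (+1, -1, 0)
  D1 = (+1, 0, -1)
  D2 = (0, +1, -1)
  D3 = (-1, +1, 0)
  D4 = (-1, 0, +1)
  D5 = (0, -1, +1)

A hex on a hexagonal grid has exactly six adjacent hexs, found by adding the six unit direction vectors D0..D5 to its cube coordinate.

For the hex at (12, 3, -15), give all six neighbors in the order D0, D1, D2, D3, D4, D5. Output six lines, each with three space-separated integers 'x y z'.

Center: (12, 3, -15). Add each direction:
  D0: (12, 3, -15) + (1, -1, 0) = (13, 2, -15)
  D1: (12, 3, -15) + (1, 0, -1) = (13, 3, -16)
  D2: (12, 3, -15) + (0, 1, -1) = (12, 4, -16)
  D3: (12, 3, -15) + (-1, 1, 0) = (11, 4, -15)
  D4: (12, 3, -15) + (-1, 0, 1) = (11, 3, -14)
  D5: (12, 3, -15) + (0, -1, 1) = (12, 2, -14)

Answer: 13 2 -15
13 3 -16
12 4 -16
11 4 -15
11 3 -14
12 2 -14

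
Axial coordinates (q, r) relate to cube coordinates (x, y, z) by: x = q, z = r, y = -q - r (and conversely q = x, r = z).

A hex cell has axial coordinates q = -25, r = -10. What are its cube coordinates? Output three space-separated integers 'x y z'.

Answer: -25 35 -10

Derivation:
x = q = -25
z = r = -10
y = -x - z = -(-25) - (-10) = 35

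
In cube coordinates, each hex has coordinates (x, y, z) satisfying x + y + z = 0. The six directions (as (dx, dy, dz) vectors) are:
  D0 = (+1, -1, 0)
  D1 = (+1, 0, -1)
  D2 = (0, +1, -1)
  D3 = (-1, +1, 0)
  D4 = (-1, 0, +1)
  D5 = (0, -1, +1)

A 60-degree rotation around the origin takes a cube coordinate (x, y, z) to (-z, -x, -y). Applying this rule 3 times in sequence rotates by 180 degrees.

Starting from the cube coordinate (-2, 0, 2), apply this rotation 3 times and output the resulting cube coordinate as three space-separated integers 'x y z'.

Answer: 2 0 -2

Derivation:
Start: (-2, 0, 2)
Step 1: (-2, 0, 2) -> (-(2), -(-2), -(0)) = (-2, 2, 0)
Step 2: (-2, 2, 0) -> (-(0), -(-2), -(2)) = (0, 2, -2)
Step 3: (0, 2, -2) -> (-(-2), -(0), -(2)) = (2, 0, -2)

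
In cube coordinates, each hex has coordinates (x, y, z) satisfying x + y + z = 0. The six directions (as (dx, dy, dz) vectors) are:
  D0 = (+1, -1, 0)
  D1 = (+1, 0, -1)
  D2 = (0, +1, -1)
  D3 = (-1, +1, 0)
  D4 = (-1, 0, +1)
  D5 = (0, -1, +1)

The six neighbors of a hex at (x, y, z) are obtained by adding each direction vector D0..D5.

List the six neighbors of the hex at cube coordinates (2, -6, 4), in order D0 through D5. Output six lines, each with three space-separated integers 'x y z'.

Answer: 3 -7 4
3 -6 3
2 -5 3
1 -5 4
1 -6 5
2 -7 5

Derivation:
Center: (2, -6, 4). Add each direction:
  D0: (2, -6, 4) + (1, -1, 0) = (3, -7, 4)
  D1: (2, -6, 4) + (1, 0, -1) = (3, -6, 3)
  D2: (2, -6, 4) + (0, 1, -1) = (2, -5, 3)
  D3: (2, -6, 4) + (-1, 1, 0) = (1, -5, 4)
  D4: (2, -6, 4) + (-1, 0, 1) = (1, -6, 5)
  D5: (2, -6, 4) + (0, -1, 1) = (2, -7, 5)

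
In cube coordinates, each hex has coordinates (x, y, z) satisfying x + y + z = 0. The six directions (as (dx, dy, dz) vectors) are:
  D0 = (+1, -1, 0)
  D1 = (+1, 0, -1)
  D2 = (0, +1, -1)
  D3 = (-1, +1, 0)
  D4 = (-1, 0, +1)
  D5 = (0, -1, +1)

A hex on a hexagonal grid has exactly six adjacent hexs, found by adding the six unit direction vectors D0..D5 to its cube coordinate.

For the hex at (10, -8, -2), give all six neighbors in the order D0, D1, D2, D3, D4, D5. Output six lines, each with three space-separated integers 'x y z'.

Center: (10, -8, -2). Add each direction:
  D0: (10, -8, -2) + (1, -1, 0) = (11, -9, -2)
  D1: (10, -8, -2) + (1, 0, -1) = (11, -8, -3)
  D2: (10, -8, -2) + (0, 1, -1) = (10, -7, -3)
  D3: (10, -8, -2) + (-1, 1, 0) = (9, -7, -2)
  D4: (10, -8, -2) + (-1, 0, 1) = (9, -8, -1)
  D5: (10, -8, -2) + (0, -1, 1) = (10, -9, -1)

Answer: 11 -9 -2
11 -8 -3
10 -7 -3
9 -7 -2
9 -8 -1
10 -9 -1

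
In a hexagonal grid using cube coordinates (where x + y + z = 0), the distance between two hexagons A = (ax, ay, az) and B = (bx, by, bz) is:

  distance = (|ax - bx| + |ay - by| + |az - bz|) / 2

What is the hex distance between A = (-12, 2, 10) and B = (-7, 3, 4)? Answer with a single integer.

|ax - bx| = |-12 - (-7)| = 5
|ay - by| = |2 - 3| = 1
|az - bz| = |10 - 4| = 6
distance = (5 + 1 + 6) / 2 = 12 / 2 = 6

Answer: 6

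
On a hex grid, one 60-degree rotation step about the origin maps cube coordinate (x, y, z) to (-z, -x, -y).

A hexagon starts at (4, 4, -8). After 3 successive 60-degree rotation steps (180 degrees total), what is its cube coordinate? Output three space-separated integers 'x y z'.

Answer: -4 -4 8

Derivation:
Start: (4, 4, -8)
Step 1: (4, 4, -8) -> (-(-8), -(4), -(4)) = (8, -4, -4)
Step 2: (8, -4, -4) -> (-(-4), -(8), -(-4)) = (4, -8, 4)
Step 3: (4, -8, 4) -> (-(4), -(4), -(-8)) = (-4, -4, 8)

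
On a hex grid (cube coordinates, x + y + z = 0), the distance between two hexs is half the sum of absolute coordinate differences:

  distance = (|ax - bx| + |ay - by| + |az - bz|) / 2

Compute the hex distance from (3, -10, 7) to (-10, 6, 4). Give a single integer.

|ax - bx| = |3 - (-10)| = 13
|ay - by| = |-10 - 6| = 16
|az - bz| = |7 - 4| = 3
distance = (13 + 16 + 3) / 2 = 32 / 2 = 16

Answer: 16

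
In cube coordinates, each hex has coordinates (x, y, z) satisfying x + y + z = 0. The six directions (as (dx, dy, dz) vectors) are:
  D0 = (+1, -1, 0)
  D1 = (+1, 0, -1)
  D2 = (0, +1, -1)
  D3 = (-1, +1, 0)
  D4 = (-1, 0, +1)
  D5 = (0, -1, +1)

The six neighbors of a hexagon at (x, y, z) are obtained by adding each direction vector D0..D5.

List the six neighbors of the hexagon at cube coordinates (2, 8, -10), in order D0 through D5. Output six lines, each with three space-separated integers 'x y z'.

Answer: 3 7 -10
3 8 -11
2 9 -11
1 9 -10
1 8 -9
2 7 -9

Derivation:
Center: (2, 8, -10). Add each direction:
  D0: (2, 8, -10) + (1, -1, 0) = (3, 7, -10)
  D1: (2, 8, -10) + (1, 0, -1) = (3, 8, -11)
  D2: (2, 8, -10) + (0, 1, -1) = (2, 9, -11)
  D3: (2, 8, -10) + (-1, 1, 0) = (1, 9, -10)
  D4: (2, 8, -10) + (-1, 0, 1) = (1, 8, -9)
  D5: (2, 8, -10) + (0, -1, 1) = (2, 7, -9)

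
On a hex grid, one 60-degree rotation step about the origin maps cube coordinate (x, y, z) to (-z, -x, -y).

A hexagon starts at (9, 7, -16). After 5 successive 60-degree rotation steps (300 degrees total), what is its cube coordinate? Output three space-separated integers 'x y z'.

Start: (9, 7, -16)
Step 1: (9, 7, -16) -> (-(-16), -(9), -(7)) = (16, -9, -7)
Step 2: (16, -9, -7) -> (-(-7), -(16), -(-9)) = (7, -16, 9)
Step 3: (7, -16, 9) -> (-(9), -(7), -(-16)) = (-9, -7, 16)
Step 4: (-9, -7, 16) -> (-(16), -(-9), -(-7)) = (-16, 9, 7)
Step 5: (-16, 9, 7) -> (-(7), -(-16), -(9)) = (-7, 16, -9)

Answer: -7 16 -9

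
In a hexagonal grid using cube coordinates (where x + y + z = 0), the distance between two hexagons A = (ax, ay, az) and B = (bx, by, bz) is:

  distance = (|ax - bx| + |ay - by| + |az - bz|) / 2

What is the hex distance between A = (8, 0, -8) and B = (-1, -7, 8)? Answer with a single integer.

|ax - bx| = |8 - (-1)| = 9
|ay - by| = |0 - (-7)| = 7
|az - bz| = |-8 - 8| = 16
distance = (9 + 7 + 16) / 2 = 32 / 2 = 16

Answer: 16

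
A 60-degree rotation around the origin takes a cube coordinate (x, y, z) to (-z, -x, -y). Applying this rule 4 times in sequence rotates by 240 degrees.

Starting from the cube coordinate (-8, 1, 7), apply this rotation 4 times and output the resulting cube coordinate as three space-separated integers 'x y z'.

Answer: 7 -8 1

Derivation:
Start: (-8, 1, 7)
Step 1: (-8, 1, 7) -> (-(7), -(-8), -(1)) = (-7, 8, -1)
Step 2: (-7, 8, -1) -> (-(-1), -(-7), -(8)) = (1, 7, -8)
Step 3: (1, 7, -8) -> (-(-8), -(1), -(7)) = (8, -1, -7)
Step 4: (8, -1, -7) -> (-(-7), -(8), -(-1)) = (7, -8, 1)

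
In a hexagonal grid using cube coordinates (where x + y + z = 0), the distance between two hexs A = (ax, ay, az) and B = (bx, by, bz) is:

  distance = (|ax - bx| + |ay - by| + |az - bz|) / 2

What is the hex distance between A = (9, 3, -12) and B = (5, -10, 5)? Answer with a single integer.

|ax - bx| = |9 - 5| = 4
|ay - by| = |3 - (-10)| = 13
|az - bz| = |-12 - 5| = 17
distance = (4 + 13 + 17) / 2 = 34 / 2 = 17

Answer: 17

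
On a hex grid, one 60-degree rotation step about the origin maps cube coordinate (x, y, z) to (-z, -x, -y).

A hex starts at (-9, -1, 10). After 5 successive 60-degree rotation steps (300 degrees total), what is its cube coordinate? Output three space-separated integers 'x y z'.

Start: (-9, -1, 10)
Step 1: (-9, -1, 10) -> (-(10), -(-9), -(-1)) = (-10, 9, 1)
Step 2: (-10, 9, 1) -> (-(1), -(-10), -(9)) = (-1, 10, -9)
Step 3: (-1, 10, -9) -> (-(-9), -(-1), -(10)) = (9, 1, -10)
Step 4: (9, 1, -10) -> (-(-10), -(9), -(1)) = (10, -9, -1)
Step 5: (10, -9, -1) -> (-(-1), -(10), -(-9)) = (1, -10, 9)

Answer: 1 -10 9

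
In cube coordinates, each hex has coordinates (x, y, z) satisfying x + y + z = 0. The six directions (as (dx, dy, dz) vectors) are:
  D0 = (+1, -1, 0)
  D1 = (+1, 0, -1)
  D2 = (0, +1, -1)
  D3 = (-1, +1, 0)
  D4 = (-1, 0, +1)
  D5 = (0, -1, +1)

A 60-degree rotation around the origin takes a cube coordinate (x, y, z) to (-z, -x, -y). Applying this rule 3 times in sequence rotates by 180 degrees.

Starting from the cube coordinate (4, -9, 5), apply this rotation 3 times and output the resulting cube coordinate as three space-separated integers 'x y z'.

Answer: -4 9 -5

Derivation:
Start: (4, -9, 5)
Step 1: (4, -9, 5) -> (-(5), -(4), -(-9)) = (-5, -4, 9)
Step 2: (-5, -4, 9) -> (-(9), -(-5), -(-4)) = (-9, 5, 4)
Step 3: (-9, 5, 4) -> (-(4), -(-9), -(5)) = (-4, 9, -5)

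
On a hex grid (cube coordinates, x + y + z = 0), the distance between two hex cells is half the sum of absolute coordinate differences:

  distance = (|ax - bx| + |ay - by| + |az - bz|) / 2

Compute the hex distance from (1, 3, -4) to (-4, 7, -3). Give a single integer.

|ax - bx| = |1 - (-4)| = 5
|ay - by| = |3 - 7| = 4
|az - bz| = |-4 - (-3)| = 1
distance = (5 + 4 + 1) / 2 = 10 / 2 = 5

Answer: 5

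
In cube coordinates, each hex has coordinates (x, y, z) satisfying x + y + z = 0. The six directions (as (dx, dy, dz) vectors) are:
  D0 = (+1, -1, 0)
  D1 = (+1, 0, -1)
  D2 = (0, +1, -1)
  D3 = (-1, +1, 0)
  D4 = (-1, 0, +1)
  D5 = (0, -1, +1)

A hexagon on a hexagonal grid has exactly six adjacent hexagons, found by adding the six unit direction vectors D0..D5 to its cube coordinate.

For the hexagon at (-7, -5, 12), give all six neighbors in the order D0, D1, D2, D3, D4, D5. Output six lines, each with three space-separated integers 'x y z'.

Center: (-7, -5, 12). Add each direction:
  D0: (-7, -5, 12) + (1, -1, 0) = (-6, -6, 12)
  D1: (-7, -5, 12) + (1, 0, -1) = (-6, -5, 11)
  D2: (-7, -5, 12) + (0, 1, -1) = (-7, -4, 11)
  D3: (-7, -5, 12) + (-1, 1, 0) = (-8, -4, 12)
  D4: (-7, -5, 12) + (-1, 0, 1) = (-8, -5, 13)
  D5: (-7, -5, 12) + (0, -1, 1) = (-7, -6, 13)

Answer: -6 -6 12
-6 -5 11
-7 -4 11
-8 -4 12
-8 -5 13
-7 -6 13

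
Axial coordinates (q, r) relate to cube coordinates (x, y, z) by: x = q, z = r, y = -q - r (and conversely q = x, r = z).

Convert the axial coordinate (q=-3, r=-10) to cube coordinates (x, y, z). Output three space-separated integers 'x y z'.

x = q = -3
z = r = -10
y = -x - z = -(-3) - (-10) = 13

Answer: -3 13 -10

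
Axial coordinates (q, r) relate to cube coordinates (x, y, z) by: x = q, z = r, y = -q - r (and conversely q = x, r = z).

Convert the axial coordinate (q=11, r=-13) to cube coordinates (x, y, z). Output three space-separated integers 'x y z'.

Answer: 11 2 -13

Derivation:
x = q = 11
z = r = -13
y = -x - z = -(11) - (-13) = 2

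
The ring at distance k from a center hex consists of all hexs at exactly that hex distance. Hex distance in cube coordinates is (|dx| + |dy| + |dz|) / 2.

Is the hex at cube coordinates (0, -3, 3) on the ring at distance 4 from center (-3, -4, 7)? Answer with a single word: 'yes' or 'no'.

Answer: yes

Derivation:
|px - cx| = |0 - (-3)| = 3
|py - cy| = |-3 - (-4)| = 1
|pz - cz| = |3 - 7| = 4
distance = (3+1+4)/2 = 8/2 = 4
radius = 4; distance == radius -> yes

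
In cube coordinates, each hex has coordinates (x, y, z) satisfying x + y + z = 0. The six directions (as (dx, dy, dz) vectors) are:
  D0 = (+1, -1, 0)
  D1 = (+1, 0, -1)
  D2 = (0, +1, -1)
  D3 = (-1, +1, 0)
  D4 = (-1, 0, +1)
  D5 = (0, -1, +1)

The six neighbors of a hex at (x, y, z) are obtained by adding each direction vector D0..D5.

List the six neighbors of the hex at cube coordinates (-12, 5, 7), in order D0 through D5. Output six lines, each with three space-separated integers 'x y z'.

Answer: -11 4 7
-11 5 6
-12 6 6
-13 6 7
-13 5 8
-12 4 8

Derivation:
Center: (-12, 5, 7). Add each direction:
  D0: (-12, 5, 7) + (1, -1, 0) = (-11, 4, 7)
  D1: (-12, 5, 7) + (1, 0, -1) = (-11, 5, 6)
  D2: (-12, 5, 7) + (0, 1, -1) = (-12, 6, 6)
  D3: (-12, 5, 7) + (-1, 1, 0) = (-13, 6, 7)
  D4: (-12, 5, 7) + (-1, 0, 1) = (-13, 5, 8)
  D5: (-12, 5, 7) + (0, -1, 1) = (-12, 4, 8)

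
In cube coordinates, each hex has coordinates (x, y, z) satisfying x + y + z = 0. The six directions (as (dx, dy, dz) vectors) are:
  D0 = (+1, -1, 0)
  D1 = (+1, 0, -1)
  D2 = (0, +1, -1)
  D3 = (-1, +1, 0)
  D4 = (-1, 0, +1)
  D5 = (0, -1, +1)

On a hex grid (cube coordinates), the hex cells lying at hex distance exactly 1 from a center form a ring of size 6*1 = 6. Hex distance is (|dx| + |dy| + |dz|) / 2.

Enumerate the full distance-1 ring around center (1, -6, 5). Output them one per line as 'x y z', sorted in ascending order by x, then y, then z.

Walk ring at distance 1 from (1, -6, 5):
Start at center + D4*1 = (0, -6, 6)
  hex 0: (0, -6, 6)
  hex 1: (1, -7, 6)
  hex 2: (2, -7, 5)
  hex 3: (2, -6, 4)
  hex 4: (1, -5, 4)
  hex 5: (0, -5, 5)
Sorted: 6 hexes.

Answer: 0 -6 6
0 -5 5
1 -7 6
1 -5 4
2 -7 5
2 -6 4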